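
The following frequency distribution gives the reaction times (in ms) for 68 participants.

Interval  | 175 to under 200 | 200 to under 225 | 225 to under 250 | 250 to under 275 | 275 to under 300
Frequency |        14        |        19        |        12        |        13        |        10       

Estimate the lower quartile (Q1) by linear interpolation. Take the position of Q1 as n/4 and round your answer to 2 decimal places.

Cumulative frequencies: 14, 33, 45, 58, 68
n = 68; position = n/4 = 17.
This falls in the class 200 to under 225: L = 200, F = 14, f = 19, h = 25.
Lower quartile ≈ 200 + ((17 − 14) / 19) × 25 = 203.9474

203.95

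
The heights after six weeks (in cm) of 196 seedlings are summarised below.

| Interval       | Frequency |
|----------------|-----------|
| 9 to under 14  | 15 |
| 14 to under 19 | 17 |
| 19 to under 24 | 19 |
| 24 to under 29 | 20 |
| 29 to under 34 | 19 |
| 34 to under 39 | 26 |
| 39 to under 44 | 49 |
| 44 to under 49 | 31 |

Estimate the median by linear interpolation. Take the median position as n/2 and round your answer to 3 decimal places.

Cumulative frequencies: 15, 32, 51, 71, 90, 116, 165, 196
n = 196; position = n/2 = 98.
This falls in the class 34 to under 39: L = 34, F = 90, f = 26, h = 5.
Median ≈ 34 + ((98 − 90) / 26) × 5 = 35.5385

35.538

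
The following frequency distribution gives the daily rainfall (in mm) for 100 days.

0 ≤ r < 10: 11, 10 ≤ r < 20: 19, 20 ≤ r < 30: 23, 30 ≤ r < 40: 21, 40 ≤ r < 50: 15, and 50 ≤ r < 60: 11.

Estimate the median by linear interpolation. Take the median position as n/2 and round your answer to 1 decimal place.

28.7

Cumulative frequencies: 11, 30, 53, 74, 89, 100
n = 100; position = n/2 = 50.
This falls in the class 20 ≤ r < 30: L = 20, F = 30, f = 23, h = 10.
Median ≈ 20 + ((50 − 30) / 23) × 10 = 28.6957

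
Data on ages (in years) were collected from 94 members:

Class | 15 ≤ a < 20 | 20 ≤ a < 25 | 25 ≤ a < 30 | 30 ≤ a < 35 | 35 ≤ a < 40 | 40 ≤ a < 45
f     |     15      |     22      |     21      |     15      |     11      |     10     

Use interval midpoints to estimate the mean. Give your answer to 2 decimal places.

Midpoints: 17.5, 22.5, 27.5, 32.5, 37.5, 42.5
Σfm = 15×17.5 + 22×22.5 + 21×27.5 + 15×32.5 + 11×37.5 + 10×42.5 = 2660
n = Σf = 94
Mean = 2660 / 94 = 28.2979

28.30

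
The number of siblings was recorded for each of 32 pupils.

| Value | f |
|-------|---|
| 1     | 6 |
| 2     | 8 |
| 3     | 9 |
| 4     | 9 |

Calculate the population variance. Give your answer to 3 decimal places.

Values: 1, 2, 3, 4
n = 32, Σfx = 85, mean = 2.6562
Σfx² = 263
Σf(x − x̄)² = Σfx² − (Σfx)²/n = 263 − 85²/32 = 37.2188
Population variance = 37.2188 / 32 = 1.1631

1.163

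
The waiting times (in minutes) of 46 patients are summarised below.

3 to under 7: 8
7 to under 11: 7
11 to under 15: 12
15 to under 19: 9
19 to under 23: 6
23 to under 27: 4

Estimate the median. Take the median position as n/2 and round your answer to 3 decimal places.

Cumulative frequencies: 8, 15, 27, 36, 42, 46
n = 46; position = n/2 = 23.
This falls in the class 11 to under 15: L = 11, F = 15, f = 12, h = 4.
Median ≈ 11 + ((23 − 15) / 12) × 4 = 13.6667

13.667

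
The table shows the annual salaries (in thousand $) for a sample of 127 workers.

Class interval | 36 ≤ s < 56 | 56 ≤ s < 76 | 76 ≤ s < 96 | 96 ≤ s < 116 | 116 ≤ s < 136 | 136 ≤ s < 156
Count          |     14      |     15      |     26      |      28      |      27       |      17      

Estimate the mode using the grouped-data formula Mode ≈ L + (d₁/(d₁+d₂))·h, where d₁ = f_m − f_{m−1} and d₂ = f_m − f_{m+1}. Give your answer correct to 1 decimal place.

109.3

Modal class: 96 ≤ s < 116 (highest frequency 28).
d₁ = 28 − 26 = 2, d₂ = 28 − 27 = 1
Mode ≈ 96 + (2/(2+1)) × 20 = 96 + 13.3333 = 109.3333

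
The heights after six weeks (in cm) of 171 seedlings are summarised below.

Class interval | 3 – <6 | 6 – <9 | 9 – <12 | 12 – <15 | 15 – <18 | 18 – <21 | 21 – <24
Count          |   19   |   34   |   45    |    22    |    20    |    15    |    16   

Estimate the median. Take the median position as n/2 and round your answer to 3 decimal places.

Cumulative frequencies: 19, 53, 98, 120, 140, 155, 171
n = 171; position = n/2 = 85.5.
This falls in the class 9 – <12: L = 9, F = 53, f = 45, h = 3.
Median ≈ 9 + ((85.5 − 53) / 45) × 3 = 11.1667

11.167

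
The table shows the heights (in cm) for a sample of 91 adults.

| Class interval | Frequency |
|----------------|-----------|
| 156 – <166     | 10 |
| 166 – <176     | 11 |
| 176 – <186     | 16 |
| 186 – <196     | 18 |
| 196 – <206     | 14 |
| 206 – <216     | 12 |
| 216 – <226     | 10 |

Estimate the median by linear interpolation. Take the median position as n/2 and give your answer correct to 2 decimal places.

Cumulative frequencies: 10, 21, 37, 55, 69, 81, 91
n = 91; position = n/2 = 45.5.
This falls in the class 186 – <196: L = 186, F = 37, f = 18, h = 10.
Median ≈ 186 + ((45.5 − 37) / 18) × 10 = 190.7222

190.72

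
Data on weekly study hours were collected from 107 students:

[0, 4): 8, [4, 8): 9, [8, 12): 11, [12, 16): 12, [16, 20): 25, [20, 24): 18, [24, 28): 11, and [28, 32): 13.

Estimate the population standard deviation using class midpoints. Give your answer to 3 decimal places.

Midpoints: 2, 6, 10, 14, 18, 22, 26, 30
n = 107, Σfm = 1870, mean = 17.4766
Σfm² = 39756
Σf(m − x̄)² = Σfm² − (Σfm)²/n = 39756 − 1870²/107 = 7074.6916
Population variance = 7074.6916 / 107 = 66.1186
Standard deviation = √66.1186 = 8.1313

8.131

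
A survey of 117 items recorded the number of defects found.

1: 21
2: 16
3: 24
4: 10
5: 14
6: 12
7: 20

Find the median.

3

Cumulative frequencies: 21, 37, 61, 71, 85, 97, 117
n = 117, so the median is the value in position (n+1)/2 = 59.
Position 59 falls at value 3.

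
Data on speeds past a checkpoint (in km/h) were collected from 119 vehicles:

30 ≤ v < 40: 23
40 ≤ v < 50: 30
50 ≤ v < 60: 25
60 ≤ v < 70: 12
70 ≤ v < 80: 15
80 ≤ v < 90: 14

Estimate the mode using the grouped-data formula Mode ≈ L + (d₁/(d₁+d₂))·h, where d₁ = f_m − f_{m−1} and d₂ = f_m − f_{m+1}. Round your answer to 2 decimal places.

45.83

Modal class: 40 ≤ v < 50 (highest frequency 30).
d₁ = 30 − 23 = 7, d₂ = 30 − 25 = 5
Mode ≈ 40 + (7/(7+5)) × 10 = 40 + 5.8333 = 45.8333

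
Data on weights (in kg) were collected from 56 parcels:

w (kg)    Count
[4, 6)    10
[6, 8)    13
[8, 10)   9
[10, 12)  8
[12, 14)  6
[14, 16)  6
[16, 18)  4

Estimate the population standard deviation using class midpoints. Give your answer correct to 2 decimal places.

3.73

Midpoints: 5, 7, 9, 11, 13, 15, 17
n = 56, Σfm = 546, mean = 9.7500
Σfm² = 6104
Σf(m − x̄)² = Σfm² − (Σfm)²/n = 6104 − 546²/56 = 780.5000
Population variance = 780.5000 / 56 = 13.9375
Standard deviation = √13.9375 = 3.7333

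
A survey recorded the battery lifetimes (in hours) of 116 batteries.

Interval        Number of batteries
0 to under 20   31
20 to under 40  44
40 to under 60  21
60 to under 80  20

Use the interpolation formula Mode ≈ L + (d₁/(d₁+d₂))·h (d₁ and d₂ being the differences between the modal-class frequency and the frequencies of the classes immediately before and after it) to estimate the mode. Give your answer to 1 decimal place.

27.2

Modal class: 20 to under 40 (highest frequency 44).
d₁ = 44 − 31 = 13, d₂ = 44 − 21 = 23
Mode ≈ 20 + (13/(13+23)) × 20 = 20 + 7.2222 = 27.2222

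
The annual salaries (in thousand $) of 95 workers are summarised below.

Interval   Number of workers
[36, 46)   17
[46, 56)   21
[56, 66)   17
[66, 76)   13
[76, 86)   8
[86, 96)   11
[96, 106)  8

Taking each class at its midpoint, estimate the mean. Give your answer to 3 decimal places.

Midpoints: 41, 51, 61, 71, 81, 91, 101
Σfm = 17×41 + 21×51 + 17×61 + 13×71 + 8×81 + 11×91 + 8×101 = 6185
n = Σf = 95
Mean = 6185 / 95 = 65.1053

65.105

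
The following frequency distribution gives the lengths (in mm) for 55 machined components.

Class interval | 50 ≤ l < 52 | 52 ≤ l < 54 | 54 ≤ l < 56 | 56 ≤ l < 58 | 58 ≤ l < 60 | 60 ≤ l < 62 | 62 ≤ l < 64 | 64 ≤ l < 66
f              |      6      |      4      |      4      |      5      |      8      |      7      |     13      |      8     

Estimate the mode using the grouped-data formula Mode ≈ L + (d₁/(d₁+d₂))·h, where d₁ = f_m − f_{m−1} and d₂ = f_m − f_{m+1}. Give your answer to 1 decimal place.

63.1

Modal class: 62 ≤ l < 64 (highest frequency 13).
d₁ = 13 − 7 = 6, d₂ = 13 − 8 = 5
Mode ≈ 62 + (6/(6+5)) × 2 = 62 + 1.0909 = 63.0909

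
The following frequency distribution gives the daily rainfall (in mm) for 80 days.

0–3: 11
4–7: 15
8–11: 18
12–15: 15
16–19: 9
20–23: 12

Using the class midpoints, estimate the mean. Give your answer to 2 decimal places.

Midpoints: 1.5, 5.5, 9.5, 13.5, 17.5, 21.5
Σfm = 11×1.5 + 15×5.5 + 18×9.5 + 15×13.5 + 9×17.5 + 12×21.5 = 888
n = Σf = 80
Mean = 888 / 80 = 11.1000

11.10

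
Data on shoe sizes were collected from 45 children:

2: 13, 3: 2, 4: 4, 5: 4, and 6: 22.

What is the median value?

5

Cumulative frequencies: 13, 15, 19, 23, 45
n = 45, so the median is the value in position (n+1)/2 = 23.
Position 23 falls at value 5.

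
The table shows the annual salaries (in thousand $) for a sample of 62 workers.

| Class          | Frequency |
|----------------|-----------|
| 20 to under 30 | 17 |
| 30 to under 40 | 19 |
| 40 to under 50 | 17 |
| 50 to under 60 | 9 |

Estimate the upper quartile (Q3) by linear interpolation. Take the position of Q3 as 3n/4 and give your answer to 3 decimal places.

46.176

Cumulative frequencies: 17, 36, 53, 62
n = 62; position = 3n/4 = 46.5.
This falls in the class 40 to under 50: L = 40, F = 36, f = 17, h = 10.
Upper quartile ≈ 40 + ((46.5 − 36) / 17) × 10 = 46.1765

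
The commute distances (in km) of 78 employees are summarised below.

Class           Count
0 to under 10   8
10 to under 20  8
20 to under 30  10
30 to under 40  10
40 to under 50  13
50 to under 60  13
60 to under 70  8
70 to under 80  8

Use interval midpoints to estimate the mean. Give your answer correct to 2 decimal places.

40.77

Midpoints: 5, 15, 25, 35, 45, 55, 65, 75
Σfm = 8×5 + 8×15 + 10×25 + 10×35 + 13×45 + 13×55 + 8×65 + 8×75 = 3180
n = Σf = 78
Mean = 3180 / 78 = 40.7692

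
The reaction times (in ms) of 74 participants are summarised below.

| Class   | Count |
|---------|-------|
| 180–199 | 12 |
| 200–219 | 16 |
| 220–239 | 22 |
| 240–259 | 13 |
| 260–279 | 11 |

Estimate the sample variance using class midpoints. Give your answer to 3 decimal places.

Midpoints: 189.5, 209.5, 229.5, 249.5, 269.5
n = 74, Σfm = 16883, mean = 228.1486
Σfm² = 3900098.5
Σf(m − x̄)² = Σfm² − (Σfm)²/n = 3900098.5 − 16883²/74 = 48264.8649
Sample variance = 48264.8649 / 73 = 661.1625

661.163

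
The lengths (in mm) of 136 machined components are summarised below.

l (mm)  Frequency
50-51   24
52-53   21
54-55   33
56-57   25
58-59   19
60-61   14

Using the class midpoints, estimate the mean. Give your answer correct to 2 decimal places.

55.03

Midpoints: 50.5, 52.5, 54.5, 56.5, 58.5, 60.5
Σfm = 24×50.5 + 21×52.5 + 33×54.5 + 25×56.5 + 19×58.5 + 14×60.5 = 7484
n = Σf = 136
Mean = 7484 / 136 = 55.0294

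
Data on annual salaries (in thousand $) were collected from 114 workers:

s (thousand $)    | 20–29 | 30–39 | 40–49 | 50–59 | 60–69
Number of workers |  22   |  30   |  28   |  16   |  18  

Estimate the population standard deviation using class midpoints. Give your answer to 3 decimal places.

Midpoints: 24.5, 34.5, 44.5, 54.5, 64.5
n = 114, Σfm = 4853, mean = 42.5702
Σfm² = 226768.5
Σf(m − x̄)² = Σfm² − (Σfm)²/n = 226768.5 − 4853²/114 = 20175.4386
Population variance = 20175.4386 / 114 = 176.9775
Standard deviation = √176.9775 = 13.3033

13.303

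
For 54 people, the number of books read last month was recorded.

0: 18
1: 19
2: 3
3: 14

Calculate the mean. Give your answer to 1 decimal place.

1.2

Values: 0, 1, 2, 3
Σfx = 18×0 + 19×1 + 3×2 + 14×3 = 67
n = Σf = 54
Mean = 67 / 54 = 1.2407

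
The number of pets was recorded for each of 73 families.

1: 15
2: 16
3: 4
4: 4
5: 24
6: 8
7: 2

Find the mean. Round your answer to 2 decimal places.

3.52

Values: 1, 2, 3, 4, 5, 6, 7
Σfx = 15×1 + 16×2 + 4×3 + 4×4 + 24×5 + 8×6 + 2×7 = 257
n = Σf = 73
Mean = 257 / 73 = 3.5205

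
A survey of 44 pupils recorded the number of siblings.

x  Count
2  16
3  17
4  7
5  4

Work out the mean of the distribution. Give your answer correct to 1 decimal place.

Values: 2, 3, 4, 5
Σfx = 16×2 + 17×3 + 7×4 + 4×5 = 131
n = Σf = 44
Mean = 131 / 44 = 2.9773

3.0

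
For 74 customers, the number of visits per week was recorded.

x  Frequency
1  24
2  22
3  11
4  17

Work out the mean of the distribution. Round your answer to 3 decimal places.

2.284

Values: 1, 2, 3, 4
Σfx = 24×1 + 22×2 + 11×3 + 17×4 = 169
n = Σf = 74
Mean = 169 / 74 = 2.2838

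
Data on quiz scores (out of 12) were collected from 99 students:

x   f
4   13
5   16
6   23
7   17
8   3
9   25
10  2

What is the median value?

Cumulative frequencies: 13, 29, 52, 69, 72, 97, 99
n = 99, so the median is the value in position (n+1)/2 = 50.
Position 50 falls at value 6.

6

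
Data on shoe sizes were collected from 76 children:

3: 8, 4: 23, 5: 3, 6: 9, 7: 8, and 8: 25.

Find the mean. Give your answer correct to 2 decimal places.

Values: 3, 4, 5, 6, 7, 8
Σfx = 8×3 + 23×4 + 3×5 + 9×6 + 8×7 + 25×8 = 441
n = Σf = 76
Mean = 441 / 76 = 5.8026

5.80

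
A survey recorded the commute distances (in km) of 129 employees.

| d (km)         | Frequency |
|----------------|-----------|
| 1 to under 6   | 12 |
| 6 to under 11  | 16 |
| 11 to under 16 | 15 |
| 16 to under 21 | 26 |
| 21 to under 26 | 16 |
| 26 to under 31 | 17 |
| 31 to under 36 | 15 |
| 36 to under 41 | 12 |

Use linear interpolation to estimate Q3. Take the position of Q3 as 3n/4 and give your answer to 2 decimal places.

Cumulative frequencies: 12, 28, 43, 69, 85, 102, 117, 129
n = 129; position = 3n/4 = 96.75.
This falls in the class 26 to under 31: L = 26, F = 85, f = 17, h = 5.
Upper quartile ≈ 26 + ((96.75 − 85) / 17) × 5 = 29.4559

29.46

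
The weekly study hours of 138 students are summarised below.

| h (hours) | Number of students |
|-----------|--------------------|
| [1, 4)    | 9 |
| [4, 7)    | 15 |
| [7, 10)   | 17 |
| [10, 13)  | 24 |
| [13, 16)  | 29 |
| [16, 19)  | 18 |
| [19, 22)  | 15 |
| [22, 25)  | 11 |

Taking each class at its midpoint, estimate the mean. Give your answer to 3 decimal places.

Midpoints: 2.5, 5.5, 8.5, 11.5, 14.5, 17.5, 20.5, 23.5
Σfm = 9×2.5 + 15×5.5 + 17×8.5 + 24×11.5 + 29×14.5 + 18×17.5 + 15×20.5 + 11×23.5 = 1827
n = Σf = 138
Mean = 1827 / 138 = 13.2391

13.239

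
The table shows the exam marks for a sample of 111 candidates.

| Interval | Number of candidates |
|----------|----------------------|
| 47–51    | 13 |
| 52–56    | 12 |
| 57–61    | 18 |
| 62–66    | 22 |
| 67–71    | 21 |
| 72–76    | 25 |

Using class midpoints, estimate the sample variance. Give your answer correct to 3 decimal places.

68.886

Midpoints: 49, 54, 59, 64, 69, 74
n = 111, Σfm = 7054, mean = 63.5495
Σfm² = 455856
Σf(m − x̄)² = Σfm² − (Σfm)²/n = 455856 − 7054²/111 = 7577.4775
Sample variance = 7577.4775 / 110 = 68.8862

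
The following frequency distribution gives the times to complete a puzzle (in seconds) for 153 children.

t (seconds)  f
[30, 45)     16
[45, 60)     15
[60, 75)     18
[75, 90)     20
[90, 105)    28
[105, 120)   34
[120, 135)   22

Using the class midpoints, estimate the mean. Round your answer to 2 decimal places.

88.97

Midpoints: 37.5, 52.5, 67.5, 82.5, 97.5, 112.5, 127.5
Σfm = 16×37.5 + 15×52.5 + 18×67.5 + 20×82.5 + 28×97.5 + 34×112.5 + 22×127.5 = 13612.5
n = Σf = 153
Mean = 13612.5 / 153 = 88.9706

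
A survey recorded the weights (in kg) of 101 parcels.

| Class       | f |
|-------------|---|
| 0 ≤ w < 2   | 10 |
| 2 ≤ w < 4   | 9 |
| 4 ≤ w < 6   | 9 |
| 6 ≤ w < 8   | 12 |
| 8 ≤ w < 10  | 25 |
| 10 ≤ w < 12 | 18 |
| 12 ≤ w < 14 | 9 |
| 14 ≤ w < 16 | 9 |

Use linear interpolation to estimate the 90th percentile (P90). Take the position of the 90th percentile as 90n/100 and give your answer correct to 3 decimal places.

Cumulative frequencies: 10, 19, 28, 40, 65, 83, 92, 101
n = 101; position = 90n/100 = 90.9.
This falls in the class 12 ≤ w < 14: L = 12, F = 83, f = 9, h = 2.
90th percentile ≈ 12 + ((90.9 − 83) / 9) × 2 = 13.7556

13.756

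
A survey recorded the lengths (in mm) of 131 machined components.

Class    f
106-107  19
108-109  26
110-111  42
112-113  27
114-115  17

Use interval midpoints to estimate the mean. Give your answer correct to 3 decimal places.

110.454

Midpoints: 106.5, 108.5, 110.5, 112.5, 114.5
Σfm = 19×106.5 + 26×108.5 + 42×110.5 + 27×112.5 + 17×114.5 = 14469.5
n = Σf = 131
Mean = 14469.5 / 131 = 110.4542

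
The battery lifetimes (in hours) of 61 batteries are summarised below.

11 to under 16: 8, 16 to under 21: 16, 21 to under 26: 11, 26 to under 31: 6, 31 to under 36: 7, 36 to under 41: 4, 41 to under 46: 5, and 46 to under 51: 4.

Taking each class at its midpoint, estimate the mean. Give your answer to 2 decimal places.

26.78

Midpoints: 13.5, 18.5, 23.5, 28.5, 33.5, 38.5, 43.5, 48.5
Σfm = 8×13.5 + 16×18.5 + 11×23.5 + 6×28.5 + 7×33.5 + 4×38.5 + 5×43.5 + 4×48.5 = 1633.5
n = Σf = 61
Mean = 1633.5 / 61 = 26.7787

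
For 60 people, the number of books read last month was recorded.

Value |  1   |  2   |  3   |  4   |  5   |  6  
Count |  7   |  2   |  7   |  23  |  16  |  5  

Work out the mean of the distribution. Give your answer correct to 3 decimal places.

3.900

Values: 1, 2, 3, 4, 5, 6
Σfx = 7×1 + 2×2 + 7×3 + 23×4 + 16×5 + 5×6 = 234
n = Σf = 60
Mean = 234 / 60 = 3.9000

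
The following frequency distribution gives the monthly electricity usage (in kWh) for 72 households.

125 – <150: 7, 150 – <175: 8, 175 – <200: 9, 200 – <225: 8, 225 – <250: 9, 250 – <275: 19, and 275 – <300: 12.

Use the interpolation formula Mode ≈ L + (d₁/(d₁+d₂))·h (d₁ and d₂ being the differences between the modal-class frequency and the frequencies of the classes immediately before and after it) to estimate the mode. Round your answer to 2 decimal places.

264.71

Modal class: 250 – <275 (highest frequency 19).
d₁ = 19 − 9 = 10, d₂ = 19 − 12 = 7
Mode ≈ 250 + (10/(10+7)) × 25 = 250 + 14.7059 = 264.7059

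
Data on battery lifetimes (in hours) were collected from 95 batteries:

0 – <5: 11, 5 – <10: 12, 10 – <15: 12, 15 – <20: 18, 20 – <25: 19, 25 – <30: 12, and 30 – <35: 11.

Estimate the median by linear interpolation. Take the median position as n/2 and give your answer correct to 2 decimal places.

Cumulative frequencies: 11, 23, 35, 53, 72, 84, 95
n = 95; position = n/2 = 47.5.
This falls in the class 15 – <20: L = 15, F = 35, f = 18, h = 5.
Median ≈ 15 + ((47.5 − 35) / 18) × 5 = 18.4722

18.47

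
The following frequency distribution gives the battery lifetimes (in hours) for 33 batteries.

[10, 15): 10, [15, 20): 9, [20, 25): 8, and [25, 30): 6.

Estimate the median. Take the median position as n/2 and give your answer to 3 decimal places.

18.611

Cumulative frequencies: 10, 19, 27, 33
n = 33; position = n/2 = 16.5.
This falls in the class [15, 20): L = 15, F = 10, f = 9, h = 5.
Median ≈ 15 + ((16.5 − 10) / 9) × 5 = 18.6111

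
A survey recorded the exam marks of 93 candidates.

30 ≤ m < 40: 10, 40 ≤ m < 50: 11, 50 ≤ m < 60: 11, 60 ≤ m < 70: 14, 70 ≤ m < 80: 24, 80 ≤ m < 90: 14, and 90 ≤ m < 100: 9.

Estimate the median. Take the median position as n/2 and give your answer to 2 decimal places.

Cumulative frequencies: 10, 21, 32, 46, 70, 84, 93
n = 93; position = n/2 = 46.5.
This falls in the class 70 ≤ m < 80: L = 70, F = 46, f = 24, h = 10.
Median ≈ 70 + ((46.5 − 46) / 24) × 10 = 70.2083

70.21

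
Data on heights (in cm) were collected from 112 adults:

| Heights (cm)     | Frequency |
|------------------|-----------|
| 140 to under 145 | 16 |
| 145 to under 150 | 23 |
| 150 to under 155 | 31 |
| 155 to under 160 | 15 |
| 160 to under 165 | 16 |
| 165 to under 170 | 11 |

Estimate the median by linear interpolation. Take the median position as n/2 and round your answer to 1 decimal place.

Cumulative frequencies: 16, 39, 70, 85, 101, 112
n = 112; position = n/2 = 56.
This falls in the class 150 to under 155: L = 150, F = 39, f = 31, h = 5.
Median ≈ 150 + ((56 − 39) / 31) × 5 = 152.7419

152.7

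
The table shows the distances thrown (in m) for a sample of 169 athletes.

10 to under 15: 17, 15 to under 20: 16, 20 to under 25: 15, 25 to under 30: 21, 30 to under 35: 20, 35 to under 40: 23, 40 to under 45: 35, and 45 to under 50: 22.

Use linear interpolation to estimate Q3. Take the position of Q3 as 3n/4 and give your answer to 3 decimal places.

42.107

Cumulative frequencies: 17, 33, 48, 69, 89, 112, 147, 169
n = 169; position = 3n/4 = 126.75.
This falls in the class 40 to under 45: L = 40, F = 112, f = 35, h = 5.
Upper quartile ≈ 40 + ((126.75 − 112) / 35) × 5 = 42.1071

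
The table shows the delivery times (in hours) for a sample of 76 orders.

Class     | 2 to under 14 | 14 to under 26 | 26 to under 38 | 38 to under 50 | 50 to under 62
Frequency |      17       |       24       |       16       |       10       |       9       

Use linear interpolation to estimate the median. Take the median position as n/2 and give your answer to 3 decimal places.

24.500

Cumulative frequencies: 17, 41, 57, 67, 76
n = 76; position = n/2 = 38.
This falls in the class 14 to under 26: L = 14, F = 17, f = 24, h = 12.
Median ≈ 14 + ((38 − 17) / 24) × 12 = 24.5000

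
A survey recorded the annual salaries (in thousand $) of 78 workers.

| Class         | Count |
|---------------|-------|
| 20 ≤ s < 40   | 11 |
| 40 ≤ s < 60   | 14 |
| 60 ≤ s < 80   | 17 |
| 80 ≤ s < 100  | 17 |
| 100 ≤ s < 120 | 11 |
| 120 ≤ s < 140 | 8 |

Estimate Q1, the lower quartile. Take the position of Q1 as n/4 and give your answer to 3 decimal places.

Cumulative frequencies: 11, 25, 42, 59, 70, 78
n = 78; position = n/4 = 19.5.
This falls in the class 40 ≤ s < 60: L = 40, F = 11, f = 14, h = 20.
Lower quartile ≈ 40 + ((19.5 − 11) / 14) × 20 = 52.1429

52.143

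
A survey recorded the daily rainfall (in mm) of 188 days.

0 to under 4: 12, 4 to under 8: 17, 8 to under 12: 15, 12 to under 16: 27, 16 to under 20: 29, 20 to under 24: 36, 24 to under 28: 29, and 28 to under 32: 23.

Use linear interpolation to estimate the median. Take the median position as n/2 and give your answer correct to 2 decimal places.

19.17

Cumulative frequencies: 12, 29, 44, 71, 100, 136, 165, 188
n = 188; position = n/2 = 94.
This falls in the class 16 to under 20: L = 16, F = 71, f = 29, h = 4.
Median ≈ 16 + ((94 − 71) / 29) × 4 = 19.1724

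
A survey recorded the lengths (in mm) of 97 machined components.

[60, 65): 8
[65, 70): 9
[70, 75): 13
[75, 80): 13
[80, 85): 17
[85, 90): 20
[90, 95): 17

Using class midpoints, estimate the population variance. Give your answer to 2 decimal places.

Midpoints: 62.5, 67.5, 72.5, 77.5, 82.5, 87.5, 92.5
n = 97, Σfm = 7782.5, mean = 80.2320
Σfm² = 632956.25
Σf(m − x̄)² = Σfm² − (Σfm)²/n = 632956.25 − 7782.5²/97 = 8551.0309
Population variance = 8551.0309 / 97 = 88.1550

88.15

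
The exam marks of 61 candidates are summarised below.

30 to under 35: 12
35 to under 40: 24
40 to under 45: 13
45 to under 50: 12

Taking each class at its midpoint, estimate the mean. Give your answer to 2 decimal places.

39.55

Midpoints: 32.5, 37.5, 42.5, 47.5
Σfm = 12×32.5 + 24×37.5 + 13×42.5 + 12×47.5 = 2412.5
n = Σf = 61
Mean = 2412.5 / 61 = 39.5492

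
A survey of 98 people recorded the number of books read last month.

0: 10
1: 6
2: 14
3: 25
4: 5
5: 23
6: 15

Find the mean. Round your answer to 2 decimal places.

Values: 0, 1, 2, 3, 4, 5, 6
Σfx = 10×0 + 6×1 + 14×2 + 25×3 + 5×4 + 23×5 + 15×6 = 334
n = Σf = 98
Mean = 334 / 98 = 3.4082

3.41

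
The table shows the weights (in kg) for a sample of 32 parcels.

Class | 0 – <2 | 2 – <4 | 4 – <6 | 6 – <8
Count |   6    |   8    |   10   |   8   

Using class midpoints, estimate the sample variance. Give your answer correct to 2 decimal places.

4.58

Midpoints: 1, 3, 5, 7
n = 32, Σfm = 136, mean = 4.2500
Σfm² = 720
Σf(m − x̄)² = Σfm² − (Σfm)²/n = 720 − 136²/32 = 142.0000
Sample variance = 142.0000 / 31 = 4.5806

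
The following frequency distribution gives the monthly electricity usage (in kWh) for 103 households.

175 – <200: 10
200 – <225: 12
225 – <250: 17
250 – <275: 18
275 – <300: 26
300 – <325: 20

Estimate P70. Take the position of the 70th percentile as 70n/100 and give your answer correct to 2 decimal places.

Cumulative frequencies: 10, 22, 39, 57, 83, 103
n = 103; position = 70n/100 = 72.1.
This falls in the class 275 – <300: L = 275, F = 57, f = 26, h = 25.
70th percentile ≈ 275 + ((72.1 − 57) / 26) × 25 = 289.5192

289.52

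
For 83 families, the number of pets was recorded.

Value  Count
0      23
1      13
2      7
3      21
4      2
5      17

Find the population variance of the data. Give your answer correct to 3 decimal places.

Values: 0, 1, 2, 3, 4, 5
n = 83, Σfx = 183, mean = 2.2048
Σfx² = 687
Σf(x − x̄)² = Σfx² − (Σfx)²/n = 687 − 183²/83 = 283.5181
Population variance = 283.5181 / 83 = 3.4159

3.416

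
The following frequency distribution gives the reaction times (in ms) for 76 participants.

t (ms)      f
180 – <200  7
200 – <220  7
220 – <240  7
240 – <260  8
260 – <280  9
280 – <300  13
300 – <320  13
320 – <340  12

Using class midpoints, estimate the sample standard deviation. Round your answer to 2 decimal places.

45.24

Midpoints: 190, 210, 230, 250, 270, 290, 310, 330
n = 76, Σfm = 20600, mean = 271.0526
Σfm² = 5737200
Σf(m − x̄)² = Σfm² − (Σfm)²/n = 5737200 − 20600²/76 = 153515.7895
Sample variance = 153515.7895 / 75 = 2046.8772
Standard deviation = √2046.8772 = 45.2424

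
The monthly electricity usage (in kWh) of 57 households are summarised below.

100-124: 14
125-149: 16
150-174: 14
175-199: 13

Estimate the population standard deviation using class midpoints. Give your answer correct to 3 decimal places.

Midpoints: 112, 137, 162, 187
n = 57, Σfm = 8459, mean = 148.4035
Σfm² = 1297933
Σf(m − x̄)² = Σfm² − (Σfm)²/n = 1297933 − 8459²/57 = 42587.7193
Population variance = 42587.7193 / 57 = 747.1530
Standard deviation = √747.1530 = 27.3341

27.334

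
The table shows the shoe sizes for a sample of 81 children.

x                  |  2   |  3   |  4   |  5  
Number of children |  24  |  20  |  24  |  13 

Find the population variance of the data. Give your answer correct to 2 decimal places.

1.13

Values: 2, 3, 4, 5
n = 81, Σfx = 269, mean = 3.3210
Σfx² = 985
Σf(x − x̄)² = Σfx² − (Σfx)²/n = 985 − 269²/81 = 91.6543
Population variance = 91.6543 / 81 = 1.1315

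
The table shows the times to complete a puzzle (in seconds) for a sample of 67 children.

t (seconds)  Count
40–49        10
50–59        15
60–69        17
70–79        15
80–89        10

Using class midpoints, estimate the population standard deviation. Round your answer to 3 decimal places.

12.813

Midpoints: 44.5, 54.5, 64.5, 74.5, 84.5
n = 67, Σfm = 4321.5, mean = 64.5000
Σfm² = 289736.75
Σf(m − x̄)² = Σfm² − (Σfm)²/n = 289736.75 − 4321.5²/67 = 11000.0000
Population variance = 11000.0000 / 67 = 164.1791
Standard deviation = √164.1791 = 12.8132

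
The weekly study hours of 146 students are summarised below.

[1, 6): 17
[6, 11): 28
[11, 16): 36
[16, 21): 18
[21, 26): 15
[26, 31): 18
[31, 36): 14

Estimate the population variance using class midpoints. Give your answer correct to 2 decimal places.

85.08

Midpoints: 3.5, 8.5, 13.5, 18.5, 23.5, 28.5, 33.5
n = 146, Σfm = 2451, mean = 16.7877
Σfm² = 53568.5
Σf(m − x̄)² = Σfm² − (Σfm)²/n = 53568.5 − 2451²/146 = 12421.9178
Population variance = 12421.9178 / 146 = 85.0816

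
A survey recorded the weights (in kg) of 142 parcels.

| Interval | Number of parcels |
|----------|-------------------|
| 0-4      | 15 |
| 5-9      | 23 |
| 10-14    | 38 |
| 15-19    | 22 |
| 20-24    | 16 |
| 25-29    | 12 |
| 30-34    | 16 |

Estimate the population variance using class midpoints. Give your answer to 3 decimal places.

Midpoints: 2, 7, 12, 17, 22, 27, 32
n = 142, Σfm = 2209, mean = 15.5563
Σfm² = 45893
Σf(m − x̄)² = Σfm² − (Σfm)²/n = 45893 − 2209²/142 = 11529.0493
Population variance = 11529.0493 / 142 = 81.1905

81.190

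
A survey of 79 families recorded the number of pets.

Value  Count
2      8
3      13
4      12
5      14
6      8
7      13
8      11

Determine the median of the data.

Cumulative frequencies: 8, 21, 33, 47, 55, 68, 79
n = 79, so the median is the value in position (n+1)/2 = 40.
Position 40 falls at value 5.

5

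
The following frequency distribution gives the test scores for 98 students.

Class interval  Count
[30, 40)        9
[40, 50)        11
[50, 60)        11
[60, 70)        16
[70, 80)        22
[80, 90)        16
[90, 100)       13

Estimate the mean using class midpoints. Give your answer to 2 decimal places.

68.37

Midpoints: 35, 45, 55, 65, 75, 85, 95
Σfm = 9×35 + 11×45 + 11×55 + 16×65 + 22×75 + 16×85 + 13×95 = 6700
n = Σf = 98
Mean = 6700 / 98 = 68.3673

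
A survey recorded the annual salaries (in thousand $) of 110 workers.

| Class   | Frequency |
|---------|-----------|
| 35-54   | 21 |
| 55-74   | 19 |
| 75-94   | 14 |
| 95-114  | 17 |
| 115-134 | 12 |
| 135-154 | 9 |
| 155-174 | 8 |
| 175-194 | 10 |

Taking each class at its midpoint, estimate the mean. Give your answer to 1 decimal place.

Midpoints: 44.5, 64.5, 84.5, 104.5, 124.5, 144.5, 164.5, 184.5
Σfm = 21×44.5 + 19×64.5 + 14×84.5 + 17×104.5 + 12×124.5 + 9×144.5 + 8×164.5 + 10×184.5 = 11075
n = Σf = 110
Mean = 11075 / 110 = 100.6818

100.7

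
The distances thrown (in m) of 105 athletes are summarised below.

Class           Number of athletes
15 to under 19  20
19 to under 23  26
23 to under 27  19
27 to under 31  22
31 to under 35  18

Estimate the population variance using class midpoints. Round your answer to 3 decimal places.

Midpoints: 17, 21, 25, 29, 33
n = 105, Σfm = 2593, mean = 24.6952
Σfm² = 67225
Σf(m − x̄)² = Σfm² − (Σfm)²/n = 67225 − 2593²/105 = 3190.2476
Population variance = 3190.2476 / 105 = 30.3833

30.383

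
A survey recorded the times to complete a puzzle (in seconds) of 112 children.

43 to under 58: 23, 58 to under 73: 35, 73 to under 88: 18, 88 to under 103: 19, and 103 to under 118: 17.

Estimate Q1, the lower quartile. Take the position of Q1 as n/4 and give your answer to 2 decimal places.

60.14

Cumulative frequencies: 23, 58, 76, 95, 112
n = 112; position = n/4 = 28.
This falls in the class 58 to under 73: L = 58, F = 23, f = 35, h = 15.
Lower quartile ≈ 58 + ((28 − 23) / 35) × 15 = 60.1429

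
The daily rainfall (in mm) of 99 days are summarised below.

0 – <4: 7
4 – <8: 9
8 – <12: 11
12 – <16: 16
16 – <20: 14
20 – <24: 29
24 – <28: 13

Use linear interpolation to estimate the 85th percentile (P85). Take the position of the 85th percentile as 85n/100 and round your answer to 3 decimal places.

Cumulative frequencies: 7, 16, 27, 43, 57, 86, 99
n = 99; position = 85n/100 = 84.15.
This falls in the class 20 – <24: L = 20, F = 57, f = 29, h = 4.
85th percentile ≈ 20 + ((84.15 − 57) / 29) × 4 = 23.7448

23.745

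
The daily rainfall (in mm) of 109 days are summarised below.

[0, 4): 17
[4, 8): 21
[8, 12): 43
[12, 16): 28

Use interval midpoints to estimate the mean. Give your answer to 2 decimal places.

9.01

Midpoints: 2, 6, 10, 14
Σfm = 17×2 + 21×6 + 43×10 + 28×14 = 982
n = Σf = 109
Mean = 982 / 109 = 9.0092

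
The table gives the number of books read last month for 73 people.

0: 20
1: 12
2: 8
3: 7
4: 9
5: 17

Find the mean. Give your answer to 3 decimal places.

2.329

Values: 0, 1, 2, 3, 4, 5
Σfx = 20×0 + 12×1 + 8×2 + 7×3 + 9×4 + 17×5 = 170
n = Σf = 73
Mean = 170 / 73 = 2.3288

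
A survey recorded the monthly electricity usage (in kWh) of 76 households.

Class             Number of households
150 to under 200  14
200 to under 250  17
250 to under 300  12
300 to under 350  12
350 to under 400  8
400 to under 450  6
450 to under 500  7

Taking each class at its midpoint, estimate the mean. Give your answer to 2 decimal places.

Midpoints: 175, 225, 275, 325, 375, 425, 475
Σfm = 14×175 + 17×225 + 12×275 + 12×325 + 8×375 + 6×425 + 7×475 = 22350
n = Σf = 76
Mean = 22350 / 76 = 294.0789

294.08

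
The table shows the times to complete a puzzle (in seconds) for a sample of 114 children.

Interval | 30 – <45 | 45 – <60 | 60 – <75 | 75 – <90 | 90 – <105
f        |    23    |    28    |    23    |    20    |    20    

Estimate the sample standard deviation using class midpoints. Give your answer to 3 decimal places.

Midpoints: 37.5, 52.5, 67.5, 82.5, 97.5
n = 114, Σfm = 7485, mean = 65.6579
Σfm² = 540562.5
Σf(m − x̄)² = Σfm² − (Σfm)²/n = 540562.5 − 7485²/114 = 49113.1579
Sample variance = 49113.1579 / 113 = 434.6297
Standard deviation = √434.6297 = 20.8478

20.848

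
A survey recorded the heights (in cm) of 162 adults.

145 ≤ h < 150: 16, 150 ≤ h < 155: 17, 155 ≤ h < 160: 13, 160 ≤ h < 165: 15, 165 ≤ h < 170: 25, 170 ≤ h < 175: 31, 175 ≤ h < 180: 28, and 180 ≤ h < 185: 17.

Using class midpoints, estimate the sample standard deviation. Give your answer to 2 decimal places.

Midpoints: 147.5, 152.5, 157.5, 162.5, 167.5, 172.5, 177.5, 182.5
n = 162, Σfm = 27045, mean = 166.9444
Σfm² = 4534262.5
Σf(m − x̄)² = Σfm² − (Σfm)²/n = 4534262.5 − 27045²/162 = 19250.0000
Sample variance = 19250.0000 / 161 = 119.5652
Standard deviation = √119.5652 = 10.9346

10.93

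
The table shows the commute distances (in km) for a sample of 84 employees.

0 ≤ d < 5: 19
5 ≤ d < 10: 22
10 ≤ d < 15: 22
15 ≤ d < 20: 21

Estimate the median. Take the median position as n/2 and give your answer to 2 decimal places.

Cumulative frequencies: 19, 41, 63, 84
n = 84; position = n/2 = 42.
This falls in the class 10 ≤ d < 15: L = 10, F = 41, f = 22, h = 5.
Median ≈ 10 + ((42 − 41) / 22) × 5 = 10.2273

10.23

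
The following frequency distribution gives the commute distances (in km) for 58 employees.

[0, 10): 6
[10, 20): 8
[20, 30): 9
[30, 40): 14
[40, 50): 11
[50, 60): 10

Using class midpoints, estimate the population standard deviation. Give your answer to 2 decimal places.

15.73

Midpoints: 5, 15, 25, 35, 45, 55
n = 58, Σfm = 1910, mean = 32.9310
Σfm² = 77250
Σf(m − x̄)² = Σfm² − (Σfm)²/n = 77250 − 1910²/58 = 14351.7241
Population variance = 14351.7241 / 58 = 247.4435
Standard deviation = √247.4435 = 15.7303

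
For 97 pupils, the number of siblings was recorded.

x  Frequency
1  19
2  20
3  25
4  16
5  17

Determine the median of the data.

Cumulative frequencies: 19, 39, 64, 80, 97
n = 97, so the median is the value in position (n+1)/2 = 49.
Position 49 falls at value 3.

3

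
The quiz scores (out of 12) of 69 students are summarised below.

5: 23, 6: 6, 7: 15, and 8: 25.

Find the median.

Cumulative frequencies: 23, 29, 44, 69
n = 69, so the median is the value in position (n+1)/2 = 35.
Position 35 falls at value 7.

7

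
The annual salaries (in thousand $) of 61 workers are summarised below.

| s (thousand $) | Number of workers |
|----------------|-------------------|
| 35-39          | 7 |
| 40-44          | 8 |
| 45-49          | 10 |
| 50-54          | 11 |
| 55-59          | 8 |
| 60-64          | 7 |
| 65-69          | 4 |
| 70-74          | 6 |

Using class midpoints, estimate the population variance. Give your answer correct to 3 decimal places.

Midpoints: 37, 42, 47, 52, 57, 62, 67, 72
n = 61, Σfm = 3227, mean = 52.9016
Σfm² = 177489
Σf(m − x̄)² = Σfm² − (Σfm)²/n = 177489 − 3227²/61 = 6775.4098
Population variance = 6775.4098 / 61 = 111.0723

111.072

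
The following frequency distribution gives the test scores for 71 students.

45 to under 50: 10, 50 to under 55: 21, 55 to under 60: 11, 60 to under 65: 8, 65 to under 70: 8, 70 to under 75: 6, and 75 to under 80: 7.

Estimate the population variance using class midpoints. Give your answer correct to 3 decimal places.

Midpoints: 47.5, 52.5, 57.5, 62.5, 67.5, 72.5, 77.5
n = 71, Σfm = 4227.5, mean = 59.5423
Σfm² = 258093.75
Σf(m − x̄)² = Σfm² − (Σfm)²/n = 258093.75 − 4227.5²/71 = 6378.8732
Population variance = 6378.8732 / 71 = 89.8433

89.843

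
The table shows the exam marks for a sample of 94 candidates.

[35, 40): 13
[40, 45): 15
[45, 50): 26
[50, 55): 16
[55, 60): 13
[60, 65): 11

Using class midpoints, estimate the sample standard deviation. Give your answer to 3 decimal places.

Midpoints: 37.5, 42.5, 47.5, 52.5, 57.5, 62.5
n = 94, Σfm = 4635, mean = 49.3085
Σfm² = 234087.5
Σf(m − x̄)² = Σfm² − (Σfm)²/n = 234087.5 − 4635²/94 = 5542.5532
Sample variance = 5542.5532 / 93 = 59.5973
Standard deviation = √59.5973 = 7.7199

7.720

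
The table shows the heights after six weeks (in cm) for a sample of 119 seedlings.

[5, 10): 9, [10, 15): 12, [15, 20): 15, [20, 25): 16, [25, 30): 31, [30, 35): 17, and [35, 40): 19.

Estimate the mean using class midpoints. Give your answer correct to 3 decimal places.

24.853

Midpoints: 7.5, 12.5, 17.5, 22.5, 27.5, 32.5, 37.5
Σfm = 9×7.5 + 12×12.5 + 15×17.5 + 16×22.5 + 31×27.5 + 17×32.5 + 19×37.5 = 2957.5
n = Σf = 119
Mean = 2957.5 / 119 = 24.8529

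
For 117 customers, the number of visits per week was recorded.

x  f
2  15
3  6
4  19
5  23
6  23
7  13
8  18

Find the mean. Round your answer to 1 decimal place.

5.2

Values: 2, 3, 4, 5, 6, 7, 8
Σfx = 15×2 + 6×3 + 19×4 + 23×5 + 23×6 + 13×7 + 18×8 = 612
n = Σf = 117
Mean = 612 / 117 = 5.2308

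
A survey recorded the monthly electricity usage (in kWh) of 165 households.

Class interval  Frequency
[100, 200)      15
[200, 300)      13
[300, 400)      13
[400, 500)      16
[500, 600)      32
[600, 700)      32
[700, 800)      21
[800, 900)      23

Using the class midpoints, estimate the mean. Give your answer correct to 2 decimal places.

Midpoints: 150, 250, 350, 450, 550, 650, 750, 850
Σfm = 15×150 + 13×250 + 13×350 + 16×450 + 32×550 + 32×650 + 21×750 + 23×850 = 90950
n = Σf = 165
Mean = 90950 / 165 = 551.2121

551.21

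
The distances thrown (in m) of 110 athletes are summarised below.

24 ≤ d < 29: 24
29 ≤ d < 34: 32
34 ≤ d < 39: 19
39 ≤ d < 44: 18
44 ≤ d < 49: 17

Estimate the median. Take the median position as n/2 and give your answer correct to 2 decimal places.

33.84

Cumulative frequencies: 24, 56, 75, 93, 110
n = 110; position = n/2 = 55.
This falls in the class 29 ≤ d < 34: L = 29, F = 24, f = 32, h = 5.
Median ≈ 29 + ((55 − 24) / 32) × 5 = 33.8438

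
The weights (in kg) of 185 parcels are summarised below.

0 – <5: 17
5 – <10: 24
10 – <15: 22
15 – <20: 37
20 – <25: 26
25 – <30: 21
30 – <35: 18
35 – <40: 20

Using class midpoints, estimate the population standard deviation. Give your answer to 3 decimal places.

Midpoints: 2.5, 7.5, 12.5, 17.5, 22.5, 27.5, 32.5, 37.5
n = 185, Σfm = 3642.5, mean = 19.6892
Σfm² = 92406.25
Σf(m − x̄)² = Σfm² − (Σfm)²/n = 92406.25 − 3642.5²/185 = 20688.3784
Population variance = 20688.3784 / 185 = 111.8291
Standard deviation = √111.8291 = 10.5749

10.575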